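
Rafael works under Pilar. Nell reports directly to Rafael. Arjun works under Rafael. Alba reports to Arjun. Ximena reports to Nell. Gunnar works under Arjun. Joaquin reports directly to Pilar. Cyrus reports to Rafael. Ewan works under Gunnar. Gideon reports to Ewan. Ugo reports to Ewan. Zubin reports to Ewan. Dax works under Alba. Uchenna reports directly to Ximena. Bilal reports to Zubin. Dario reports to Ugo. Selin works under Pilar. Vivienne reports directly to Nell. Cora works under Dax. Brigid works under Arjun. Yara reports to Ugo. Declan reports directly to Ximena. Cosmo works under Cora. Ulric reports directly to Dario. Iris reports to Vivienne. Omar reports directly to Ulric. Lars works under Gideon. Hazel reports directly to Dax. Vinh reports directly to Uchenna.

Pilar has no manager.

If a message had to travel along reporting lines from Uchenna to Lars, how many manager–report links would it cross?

Uchenna is 3 levels below Rafael, and Lars is 5 levels below Rafael (their lowest common manager). The shortest path runs up from Uchenna to Rafael and back down to Lars: 3 + 5 = 8 links.

8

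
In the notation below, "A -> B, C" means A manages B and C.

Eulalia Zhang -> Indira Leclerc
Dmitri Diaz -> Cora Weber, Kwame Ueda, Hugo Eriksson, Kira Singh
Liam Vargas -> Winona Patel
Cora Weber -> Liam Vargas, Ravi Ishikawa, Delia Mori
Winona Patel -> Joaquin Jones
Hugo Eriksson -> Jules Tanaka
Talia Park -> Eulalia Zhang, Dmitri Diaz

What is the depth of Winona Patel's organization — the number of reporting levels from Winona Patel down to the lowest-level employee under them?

The longest chain under Winona Patel runs Winona Patel → Joaquin Jones, which is 1 level below Winona Patel.

1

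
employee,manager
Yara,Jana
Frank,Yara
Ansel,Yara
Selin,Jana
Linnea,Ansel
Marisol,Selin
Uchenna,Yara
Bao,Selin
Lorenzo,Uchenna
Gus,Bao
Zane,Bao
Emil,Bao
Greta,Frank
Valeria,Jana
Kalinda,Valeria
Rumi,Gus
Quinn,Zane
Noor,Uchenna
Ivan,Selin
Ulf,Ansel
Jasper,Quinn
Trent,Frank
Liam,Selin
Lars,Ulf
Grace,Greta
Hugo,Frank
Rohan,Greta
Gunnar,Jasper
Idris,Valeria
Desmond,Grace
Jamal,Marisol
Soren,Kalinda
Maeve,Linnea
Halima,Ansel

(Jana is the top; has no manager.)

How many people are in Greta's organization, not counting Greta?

Greta directly manages Grace, Rohan. Under Grace: Desmond (1). Rohan has no reports. So Greta's organization is 2 direct reports plus everyone under them: 2 + 1 = 3.

3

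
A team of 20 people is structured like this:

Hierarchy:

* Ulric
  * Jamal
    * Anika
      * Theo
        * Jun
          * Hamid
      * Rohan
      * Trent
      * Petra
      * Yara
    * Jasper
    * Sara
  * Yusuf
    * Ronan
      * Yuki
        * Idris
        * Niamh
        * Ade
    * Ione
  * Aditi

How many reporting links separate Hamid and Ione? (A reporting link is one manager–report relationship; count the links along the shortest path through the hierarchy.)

Hamid is 5 levels below Ulric, and Ione is 2 levels below Ulric (their lowest common manager). The shortest path runs up from Hamid to Ulric and back down to Ione: 5 + 2 = 7 links.

7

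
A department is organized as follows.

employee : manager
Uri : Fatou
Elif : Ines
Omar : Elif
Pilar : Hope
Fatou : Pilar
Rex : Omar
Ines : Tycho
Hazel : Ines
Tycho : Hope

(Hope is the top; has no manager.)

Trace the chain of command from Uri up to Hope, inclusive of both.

Uri reports to Fatou. Fatou reports to Pilar. Pilar reports to Hope. Hope is at the top.

Uri -> Fatou -> Pilar -> Hope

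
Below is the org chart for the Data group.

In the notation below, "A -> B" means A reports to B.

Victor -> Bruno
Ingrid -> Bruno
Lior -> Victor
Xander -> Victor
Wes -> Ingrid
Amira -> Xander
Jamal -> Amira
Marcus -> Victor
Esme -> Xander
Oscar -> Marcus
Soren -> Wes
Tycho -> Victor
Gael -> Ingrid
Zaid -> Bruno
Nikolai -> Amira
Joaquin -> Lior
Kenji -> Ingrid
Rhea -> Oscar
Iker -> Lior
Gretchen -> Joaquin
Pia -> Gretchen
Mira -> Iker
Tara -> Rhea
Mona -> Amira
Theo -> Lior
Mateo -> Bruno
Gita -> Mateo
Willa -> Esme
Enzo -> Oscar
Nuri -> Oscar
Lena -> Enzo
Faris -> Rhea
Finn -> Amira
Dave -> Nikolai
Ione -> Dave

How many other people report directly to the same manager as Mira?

0

Mira reports to Iker, and Iker has no other direct reports. Mira has 0 peers.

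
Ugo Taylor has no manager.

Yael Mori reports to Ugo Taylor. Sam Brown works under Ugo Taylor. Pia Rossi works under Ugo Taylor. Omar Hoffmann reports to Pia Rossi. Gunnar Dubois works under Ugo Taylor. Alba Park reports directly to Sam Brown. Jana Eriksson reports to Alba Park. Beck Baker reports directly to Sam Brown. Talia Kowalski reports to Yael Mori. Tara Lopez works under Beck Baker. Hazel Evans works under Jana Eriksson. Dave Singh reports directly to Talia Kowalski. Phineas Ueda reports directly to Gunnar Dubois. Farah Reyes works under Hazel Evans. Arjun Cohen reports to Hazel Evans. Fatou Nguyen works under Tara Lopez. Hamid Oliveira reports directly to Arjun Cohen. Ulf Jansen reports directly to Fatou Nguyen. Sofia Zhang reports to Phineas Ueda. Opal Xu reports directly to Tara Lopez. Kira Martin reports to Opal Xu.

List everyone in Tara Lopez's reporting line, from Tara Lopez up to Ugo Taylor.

Tara Lopez -> Beck Baker -> Sam Brown -> Ugo Taylor

Tara Lopez reports to Beck Baker. Beck Baker reports to Sam Brown. Sam Brown reports to Ugo Taylor. Ugo Taylor is at the top.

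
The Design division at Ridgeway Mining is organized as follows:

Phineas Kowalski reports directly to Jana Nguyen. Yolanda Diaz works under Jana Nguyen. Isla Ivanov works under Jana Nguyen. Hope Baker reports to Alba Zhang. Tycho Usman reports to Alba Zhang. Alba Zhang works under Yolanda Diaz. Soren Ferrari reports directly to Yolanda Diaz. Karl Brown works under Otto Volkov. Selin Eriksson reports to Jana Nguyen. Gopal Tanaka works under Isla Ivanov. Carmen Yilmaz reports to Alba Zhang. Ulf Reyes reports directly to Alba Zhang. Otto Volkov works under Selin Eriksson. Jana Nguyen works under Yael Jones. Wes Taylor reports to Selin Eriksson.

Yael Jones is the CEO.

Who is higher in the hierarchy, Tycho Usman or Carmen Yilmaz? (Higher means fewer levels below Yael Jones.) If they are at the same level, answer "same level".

same level

Both Tycho Usman and Carmen Yilmaz are 4 levels below Yael Jones.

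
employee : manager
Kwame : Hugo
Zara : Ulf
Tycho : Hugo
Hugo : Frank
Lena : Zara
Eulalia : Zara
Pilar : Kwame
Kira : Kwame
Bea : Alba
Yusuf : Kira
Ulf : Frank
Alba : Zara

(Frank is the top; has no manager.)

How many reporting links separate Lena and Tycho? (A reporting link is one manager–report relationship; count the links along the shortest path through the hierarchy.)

5

Lena is 3 levels below Frank, and Tycho is 2 levels below Frank (their lowest common manager). The shortest path runs up from Lena to Frank and back down to Tycho: 3 + 2 = 5 links.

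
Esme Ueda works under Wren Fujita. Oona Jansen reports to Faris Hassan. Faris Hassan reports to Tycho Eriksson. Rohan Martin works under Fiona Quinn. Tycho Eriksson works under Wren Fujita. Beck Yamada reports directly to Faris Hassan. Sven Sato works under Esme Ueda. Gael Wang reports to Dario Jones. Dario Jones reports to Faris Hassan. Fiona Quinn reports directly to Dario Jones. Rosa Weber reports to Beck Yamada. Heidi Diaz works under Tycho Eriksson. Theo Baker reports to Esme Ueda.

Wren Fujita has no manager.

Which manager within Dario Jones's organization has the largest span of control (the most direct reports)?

Dario Jones

Direct-report counts within Dario Jones's organization: Dario Jones has 2; Fiona Quinn has 1. The largest is 2, held by Dario Jones.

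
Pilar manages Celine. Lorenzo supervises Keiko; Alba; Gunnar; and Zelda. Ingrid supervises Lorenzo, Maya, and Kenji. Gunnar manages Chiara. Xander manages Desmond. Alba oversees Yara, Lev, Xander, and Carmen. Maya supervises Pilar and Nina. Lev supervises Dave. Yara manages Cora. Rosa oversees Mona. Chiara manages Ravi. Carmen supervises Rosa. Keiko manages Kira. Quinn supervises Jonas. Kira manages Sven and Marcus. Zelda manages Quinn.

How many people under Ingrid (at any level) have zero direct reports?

11

The people in Ingrid's organization with no one reporting to them are Kenji, Nina, Celine, Jonas, Ravi, Dave, Desmond, Mona, Cora, Marcus, Sven. That is 11.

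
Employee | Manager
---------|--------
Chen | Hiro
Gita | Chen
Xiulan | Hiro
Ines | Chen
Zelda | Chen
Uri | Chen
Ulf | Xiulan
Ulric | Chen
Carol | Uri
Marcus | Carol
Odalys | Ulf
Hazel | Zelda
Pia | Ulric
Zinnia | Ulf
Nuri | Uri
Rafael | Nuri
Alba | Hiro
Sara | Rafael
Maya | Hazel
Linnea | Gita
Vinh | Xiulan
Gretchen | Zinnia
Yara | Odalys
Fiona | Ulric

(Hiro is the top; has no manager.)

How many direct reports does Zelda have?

Zelda directly manages Hazel. That is 1 direct report.

1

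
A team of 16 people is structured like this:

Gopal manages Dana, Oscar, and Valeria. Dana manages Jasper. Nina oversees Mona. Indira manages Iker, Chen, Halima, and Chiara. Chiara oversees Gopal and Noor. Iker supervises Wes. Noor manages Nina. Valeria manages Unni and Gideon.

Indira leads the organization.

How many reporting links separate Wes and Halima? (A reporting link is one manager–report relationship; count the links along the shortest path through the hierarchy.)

3

Wes is 2 levels below Indira, and Halima is 1 level below Indira (their lowest common manager). The shortest path runs up from Wes to Indira and back down to Halima: 2 + 1 = 3 links.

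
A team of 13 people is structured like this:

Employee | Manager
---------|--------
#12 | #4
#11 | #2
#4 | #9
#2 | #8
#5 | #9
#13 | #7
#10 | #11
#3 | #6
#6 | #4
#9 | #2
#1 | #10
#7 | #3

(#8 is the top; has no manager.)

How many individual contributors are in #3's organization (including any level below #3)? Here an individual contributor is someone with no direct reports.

The only person in #3's organization with no one reporting to them is #13. That is 1.

1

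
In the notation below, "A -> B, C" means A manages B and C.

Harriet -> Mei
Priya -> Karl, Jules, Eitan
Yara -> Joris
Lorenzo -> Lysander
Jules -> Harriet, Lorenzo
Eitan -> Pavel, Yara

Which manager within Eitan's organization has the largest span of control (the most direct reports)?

Direct-report counts within Eitan's organization: Eitan has 2; Yara has 1. The largest is 2, held by Eitan.

Eitan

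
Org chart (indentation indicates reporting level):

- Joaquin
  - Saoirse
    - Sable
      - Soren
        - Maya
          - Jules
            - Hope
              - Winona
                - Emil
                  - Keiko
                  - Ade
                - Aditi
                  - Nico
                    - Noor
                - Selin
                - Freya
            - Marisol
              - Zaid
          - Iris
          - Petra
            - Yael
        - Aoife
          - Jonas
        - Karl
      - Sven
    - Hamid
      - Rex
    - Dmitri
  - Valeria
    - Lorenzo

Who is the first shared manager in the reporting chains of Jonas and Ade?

Soren

Jonas's chain of managers is Aoife, Soren, Sable, Saoirse, Joaquin. Ade's chain of managers is Emil, Winona, Hope, Jules, Maya, Soren, Sable, Saoirse, Joaquin. The first manager that appears in both chains is Soren.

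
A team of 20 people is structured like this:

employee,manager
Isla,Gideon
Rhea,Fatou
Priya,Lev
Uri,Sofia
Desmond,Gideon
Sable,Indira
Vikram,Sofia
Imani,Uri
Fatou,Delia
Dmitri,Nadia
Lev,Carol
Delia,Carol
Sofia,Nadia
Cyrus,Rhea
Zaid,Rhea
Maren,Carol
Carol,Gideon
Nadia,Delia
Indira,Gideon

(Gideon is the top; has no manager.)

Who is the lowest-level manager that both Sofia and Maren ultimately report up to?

Sofia's chain of managers is Nadia, Delia, Carol, Gideon. Maren's chain of managers is Carol, Gideon. The first manager that appears in both chains is Carol.

Carol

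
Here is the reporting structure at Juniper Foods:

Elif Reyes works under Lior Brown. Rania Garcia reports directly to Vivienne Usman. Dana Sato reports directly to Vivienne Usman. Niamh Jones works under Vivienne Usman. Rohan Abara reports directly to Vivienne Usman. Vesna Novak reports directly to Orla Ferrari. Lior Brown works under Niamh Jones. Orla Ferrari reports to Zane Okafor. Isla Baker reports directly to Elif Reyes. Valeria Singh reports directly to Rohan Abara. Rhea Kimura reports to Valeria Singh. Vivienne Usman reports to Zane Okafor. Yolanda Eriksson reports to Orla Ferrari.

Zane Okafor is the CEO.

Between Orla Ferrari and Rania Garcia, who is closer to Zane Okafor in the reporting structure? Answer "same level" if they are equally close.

Orla Ferrari

Orla Ferrari is 1 level below Zane Okafor; Rania Garcia is 2. Orla Ferrari is higher.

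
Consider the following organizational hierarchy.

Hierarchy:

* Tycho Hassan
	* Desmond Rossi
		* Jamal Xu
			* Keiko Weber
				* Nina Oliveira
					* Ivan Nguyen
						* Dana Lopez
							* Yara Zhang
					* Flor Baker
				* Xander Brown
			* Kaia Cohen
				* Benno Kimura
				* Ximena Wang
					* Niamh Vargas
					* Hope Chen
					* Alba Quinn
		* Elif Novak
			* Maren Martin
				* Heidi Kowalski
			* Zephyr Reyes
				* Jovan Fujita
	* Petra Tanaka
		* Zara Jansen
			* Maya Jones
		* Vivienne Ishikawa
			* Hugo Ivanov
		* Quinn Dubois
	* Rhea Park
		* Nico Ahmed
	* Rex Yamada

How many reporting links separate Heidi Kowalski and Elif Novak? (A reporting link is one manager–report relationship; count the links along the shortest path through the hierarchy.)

2

Heidi Kowalski is in Elif Novak's organization: the chain from Heidi Kowalski up to Elif Novak is Heidi Kowalski → Maren Martin → Elif Novak, which is 2 links.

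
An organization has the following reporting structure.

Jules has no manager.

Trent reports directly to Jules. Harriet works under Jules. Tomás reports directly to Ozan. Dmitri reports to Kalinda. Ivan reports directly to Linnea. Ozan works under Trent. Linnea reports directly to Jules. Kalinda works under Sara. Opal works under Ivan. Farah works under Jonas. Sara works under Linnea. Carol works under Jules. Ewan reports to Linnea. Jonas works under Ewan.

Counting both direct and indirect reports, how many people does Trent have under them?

Trent directly manages Ozan. Under Ozan: Tomás (1). That's 2 in total.

2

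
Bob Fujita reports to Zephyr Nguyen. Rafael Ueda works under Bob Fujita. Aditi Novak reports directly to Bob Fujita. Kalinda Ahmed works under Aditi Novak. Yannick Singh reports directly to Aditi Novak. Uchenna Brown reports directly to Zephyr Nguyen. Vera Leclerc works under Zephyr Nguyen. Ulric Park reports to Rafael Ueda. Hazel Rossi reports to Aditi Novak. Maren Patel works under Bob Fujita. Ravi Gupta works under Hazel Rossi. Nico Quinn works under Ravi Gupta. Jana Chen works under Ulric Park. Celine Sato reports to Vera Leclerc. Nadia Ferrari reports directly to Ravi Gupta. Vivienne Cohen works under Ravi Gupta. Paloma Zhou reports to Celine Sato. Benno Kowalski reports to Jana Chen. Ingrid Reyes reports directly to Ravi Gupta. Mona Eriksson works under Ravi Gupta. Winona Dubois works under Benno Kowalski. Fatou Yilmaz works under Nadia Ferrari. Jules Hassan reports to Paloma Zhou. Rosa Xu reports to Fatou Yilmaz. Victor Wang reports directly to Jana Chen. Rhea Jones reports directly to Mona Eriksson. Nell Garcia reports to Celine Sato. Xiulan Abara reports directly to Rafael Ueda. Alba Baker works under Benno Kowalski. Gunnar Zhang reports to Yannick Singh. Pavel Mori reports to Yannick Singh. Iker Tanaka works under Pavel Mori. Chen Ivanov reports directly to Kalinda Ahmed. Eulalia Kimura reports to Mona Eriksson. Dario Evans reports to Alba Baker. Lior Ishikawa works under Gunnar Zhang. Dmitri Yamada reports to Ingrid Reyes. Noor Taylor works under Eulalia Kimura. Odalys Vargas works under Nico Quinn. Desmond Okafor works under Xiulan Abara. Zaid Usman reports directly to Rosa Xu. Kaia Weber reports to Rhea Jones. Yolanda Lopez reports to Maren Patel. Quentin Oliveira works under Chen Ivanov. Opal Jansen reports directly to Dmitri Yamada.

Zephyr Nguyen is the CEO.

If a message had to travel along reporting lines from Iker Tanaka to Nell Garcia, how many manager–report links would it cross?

Iker Tanaka is 5 levels below Zephyr Nguyen, and Nell Garcia is 3 levels below Zephyr Nguyen (their lowest common manager). The shortest path runs up from Iker Tanaka to Zephyr Nguyen and back down to Nell Garcia: 5 + 3 = 8 links.

8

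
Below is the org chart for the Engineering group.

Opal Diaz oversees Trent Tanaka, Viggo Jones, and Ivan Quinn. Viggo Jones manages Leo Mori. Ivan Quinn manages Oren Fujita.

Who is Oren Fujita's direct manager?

Oren Fujita reports directly to Ivan Quinn.

Ivan Quinn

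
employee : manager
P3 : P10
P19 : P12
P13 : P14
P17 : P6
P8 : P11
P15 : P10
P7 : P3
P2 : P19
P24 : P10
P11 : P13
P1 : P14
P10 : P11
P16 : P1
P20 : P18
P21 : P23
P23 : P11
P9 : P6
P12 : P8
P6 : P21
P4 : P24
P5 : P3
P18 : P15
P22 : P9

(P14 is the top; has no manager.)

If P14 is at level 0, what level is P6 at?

5

Chain from P6 up to P14: P6 → P21 → P23 → P11 → P13 → P14. That is 5 steps up, so P6 is 5 levels below P14.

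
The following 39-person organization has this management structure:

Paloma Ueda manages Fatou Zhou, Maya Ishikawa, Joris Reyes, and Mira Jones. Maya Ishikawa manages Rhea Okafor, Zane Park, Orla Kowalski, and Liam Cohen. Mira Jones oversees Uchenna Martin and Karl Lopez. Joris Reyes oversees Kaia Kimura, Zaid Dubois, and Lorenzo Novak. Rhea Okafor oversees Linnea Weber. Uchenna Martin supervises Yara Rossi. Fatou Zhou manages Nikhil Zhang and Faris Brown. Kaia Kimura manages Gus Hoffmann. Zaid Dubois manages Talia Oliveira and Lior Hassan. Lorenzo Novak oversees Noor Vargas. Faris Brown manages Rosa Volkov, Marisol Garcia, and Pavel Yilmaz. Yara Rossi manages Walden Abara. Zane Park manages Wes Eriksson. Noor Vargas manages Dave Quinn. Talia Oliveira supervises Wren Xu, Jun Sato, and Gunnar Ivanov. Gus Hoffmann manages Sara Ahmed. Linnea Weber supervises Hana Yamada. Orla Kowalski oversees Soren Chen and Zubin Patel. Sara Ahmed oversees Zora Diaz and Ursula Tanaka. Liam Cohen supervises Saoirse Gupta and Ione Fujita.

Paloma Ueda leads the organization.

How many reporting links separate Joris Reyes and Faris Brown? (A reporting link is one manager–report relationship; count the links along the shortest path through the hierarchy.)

Joris Reyes is 1 level below Paloma Ueda, and Faris Brown is 2 levels below Paloma Ueda (their lowest common manager). The shortest path runs up from Joris Reyes to Paloma Ueda and back down to Faris Brown: 1 + 2 = 3 links.

3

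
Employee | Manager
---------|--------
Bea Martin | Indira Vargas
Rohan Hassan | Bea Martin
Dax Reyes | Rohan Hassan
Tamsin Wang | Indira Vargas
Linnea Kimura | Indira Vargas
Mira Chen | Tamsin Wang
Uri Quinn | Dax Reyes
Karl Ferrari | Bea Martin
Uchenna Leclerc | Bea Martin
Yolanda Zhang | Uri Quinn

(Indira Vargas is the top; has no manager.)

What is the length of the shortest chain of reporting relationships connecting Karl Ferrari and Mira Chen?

Karl Ferrari is 2 levels below Indira Vargas, and Mira Chen is 2 levels below Indira Vargas (their lowest common manager). The shortest path runs up from Karl Ferrari to Indira Vargas and back down to Mira Chen: 2 + 2 = 4 links.

4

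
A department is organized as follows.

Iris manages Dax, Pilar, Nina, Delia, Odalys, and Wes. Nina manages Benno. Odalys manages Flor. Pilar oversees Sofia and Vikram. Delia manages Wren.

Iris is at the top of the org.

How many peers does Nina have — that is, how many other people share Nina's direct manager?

5

Nina reports to Iris. Iris's other direct reports are Odalys, Wes, Dax, Pilar, Delia — 5 peers.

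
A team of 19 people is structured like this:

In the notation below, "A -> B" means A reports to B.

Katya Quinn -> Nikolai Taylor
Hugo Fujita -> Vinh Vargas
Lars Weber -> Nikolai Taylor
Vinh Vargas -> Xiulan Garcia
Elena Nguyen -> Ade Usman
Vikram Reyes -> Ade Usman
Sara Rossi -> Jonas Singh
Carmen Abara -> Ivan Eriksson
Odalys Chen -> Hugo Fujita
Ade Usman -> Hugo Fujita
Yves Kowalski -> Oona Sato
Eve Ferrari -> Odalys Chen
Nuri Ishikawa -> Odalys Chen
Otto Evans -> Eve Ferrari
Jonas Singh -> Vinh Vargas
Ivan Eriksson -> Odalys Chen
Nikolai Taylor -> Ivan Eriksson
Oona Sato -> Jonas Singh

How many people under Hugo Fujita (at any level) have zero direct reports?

The people in Hugo Fujita's organization with no one reporting to them are Elena Nguyen, Vikram Reyes, Nuri Ishikawa, Otto Evans, Lars Weber, Katya Quinn, Carmen Abara. That is 7.

7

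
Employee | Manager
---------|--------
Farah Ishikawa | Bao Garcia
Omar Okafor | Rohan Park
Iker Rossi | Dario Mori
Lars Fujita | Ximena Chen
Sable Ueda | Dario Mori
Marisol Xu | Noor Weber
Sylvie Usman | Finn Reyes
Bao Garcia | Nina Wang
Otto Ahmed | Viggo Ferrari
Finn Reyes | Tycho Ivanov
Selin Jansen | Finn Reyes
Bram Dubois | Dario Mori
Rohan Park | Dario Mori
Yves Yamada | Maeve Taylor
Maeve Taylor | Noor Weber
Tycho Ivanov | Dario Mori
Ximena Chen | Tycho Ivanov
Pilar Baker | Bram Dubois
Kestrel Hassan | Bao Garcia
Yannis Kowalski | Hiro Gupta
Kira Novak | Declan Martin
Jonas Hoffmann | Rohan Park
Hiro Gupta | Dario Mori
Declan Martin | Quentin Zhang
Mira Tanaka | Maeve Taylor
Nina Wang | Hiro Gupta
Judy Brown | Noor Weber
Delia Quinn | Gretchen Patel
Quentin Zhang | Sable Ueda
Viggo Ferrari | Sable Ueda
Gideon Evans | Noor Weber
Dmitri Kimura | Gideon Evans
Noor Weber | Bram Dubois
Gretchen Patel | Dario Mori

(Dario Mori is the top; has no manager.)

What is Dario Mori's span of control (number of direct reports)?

Dario Mori directly manages Bram Dubois, Sable Ueda, Tycho Ivanov, Hiro Gupta, Gretchen Patel, Rohan Park, Iker Rossi. That is 7 direct reports.

7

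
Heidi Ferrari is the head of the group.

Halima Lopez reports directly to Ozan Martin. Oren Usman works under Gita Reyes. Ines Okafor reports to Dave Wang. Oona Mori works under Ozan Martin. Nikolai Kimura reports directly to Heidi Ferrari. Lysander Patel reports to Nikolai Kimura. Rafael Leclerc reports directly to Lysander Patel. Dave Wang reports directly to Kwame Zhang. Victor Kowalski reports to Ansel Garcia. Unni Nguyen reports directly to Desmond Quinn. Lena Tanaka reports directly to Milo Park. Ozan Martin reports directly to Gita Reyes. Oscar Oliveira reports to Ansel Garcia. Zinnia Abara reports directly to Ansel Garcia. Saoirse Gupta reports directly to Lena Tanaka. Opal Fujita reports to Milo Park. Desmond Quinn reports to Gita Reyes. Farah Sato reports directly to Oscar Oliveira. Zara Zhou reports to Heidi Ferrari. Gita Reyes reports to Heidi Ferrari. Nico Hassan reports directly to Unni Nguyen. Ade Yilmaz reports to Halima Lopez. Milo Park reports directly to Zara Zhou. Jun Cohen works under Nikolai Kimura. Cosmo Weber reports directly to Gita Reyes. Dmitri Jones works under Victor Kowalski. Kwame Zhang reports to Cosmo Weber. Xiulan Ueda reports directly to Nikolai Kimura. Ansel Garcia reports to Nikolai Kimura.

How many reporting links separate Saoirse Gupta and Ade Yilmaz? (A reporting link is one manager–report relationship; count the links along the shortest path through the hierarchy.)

8

Saoirse Gupta is 4 levels below Heidi Ferrari, and Ade Yilmaz is 4 levels below Heidi Ferrari (their lowest common manager). The shortest path runs up from Saoirse Gupta to Heidi Ferrari and back down to Ade Yilmaz: 4 + 4 = 8 links.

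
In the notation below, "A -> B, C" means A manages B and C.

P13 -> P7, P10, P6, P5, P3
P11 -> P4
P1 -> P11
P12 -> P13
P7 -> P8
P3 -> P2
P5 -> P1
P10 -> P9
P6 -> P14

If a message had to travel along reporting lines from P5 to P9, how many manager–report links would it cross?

3

P5 is 1 level below P13, and P9 is 2 levels below P13 (their lowest common manager). The shortest path runs up from P5 to P13 and back down to P9: 1 + 2 = 3 links.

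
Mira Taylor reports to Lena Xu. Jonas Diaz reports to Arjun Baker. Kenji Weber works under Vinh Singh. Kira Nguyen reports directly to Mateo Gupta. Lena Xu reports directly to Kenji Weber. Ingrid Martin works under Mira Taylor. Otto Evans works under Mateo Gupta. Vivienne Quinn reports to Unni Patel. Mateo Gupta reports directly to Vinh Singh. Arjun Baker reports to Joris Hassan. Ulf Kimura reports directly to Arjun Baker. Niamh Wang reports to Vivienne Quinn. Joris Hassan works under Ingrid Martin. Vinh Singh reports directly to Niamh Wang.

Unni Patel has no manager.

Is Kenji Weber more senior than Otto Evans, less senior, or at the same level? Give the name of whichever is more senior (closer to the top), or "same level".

Kenji Weber is 4 levels below Unni Patel; Otto Evans is 5. Kenji Weber is higher.

Kenji Weber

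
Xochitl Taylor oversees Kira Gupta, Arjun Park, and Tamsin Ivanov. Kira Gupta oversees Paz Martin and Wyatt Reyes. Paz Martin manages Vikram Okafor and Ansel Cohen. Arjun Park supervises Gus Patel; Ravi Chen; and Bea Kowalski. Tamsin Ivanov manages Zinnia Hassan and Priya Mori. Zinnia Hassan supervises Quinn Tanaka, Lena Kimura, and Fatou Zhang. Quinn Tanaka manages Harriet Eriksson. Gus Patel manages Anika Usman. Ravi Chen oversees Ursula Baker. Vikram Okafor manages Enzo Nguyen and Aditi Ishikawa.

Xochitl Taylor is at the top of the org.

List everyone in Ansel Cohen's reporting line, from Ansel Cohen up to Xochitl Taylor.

Ansel Cohen -> Paz Martin -> Kira Gupta -> Xochitl Taylor

Ansel Cohen reports to Paz Martin. Paz Martin reports to Kira Gupta. Kira Gupta reports to Xochitl Taylor. Xochitl Taylor is at the top.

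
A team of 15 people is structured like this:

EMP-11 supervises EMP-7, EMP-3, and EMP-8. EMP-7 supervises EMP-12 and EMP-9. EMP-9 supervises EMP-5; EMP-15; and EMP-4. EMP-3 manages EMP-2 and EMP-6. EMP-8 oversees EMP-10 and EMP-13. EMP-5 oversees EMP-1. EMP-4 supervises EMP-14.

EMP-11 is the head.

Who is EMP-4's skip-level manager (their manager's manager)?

EMP-7

EMP-4 reports to EMP-9, and EMP-9 reports to EMP-7. So EMP-4's skip-level manager is EMP-7.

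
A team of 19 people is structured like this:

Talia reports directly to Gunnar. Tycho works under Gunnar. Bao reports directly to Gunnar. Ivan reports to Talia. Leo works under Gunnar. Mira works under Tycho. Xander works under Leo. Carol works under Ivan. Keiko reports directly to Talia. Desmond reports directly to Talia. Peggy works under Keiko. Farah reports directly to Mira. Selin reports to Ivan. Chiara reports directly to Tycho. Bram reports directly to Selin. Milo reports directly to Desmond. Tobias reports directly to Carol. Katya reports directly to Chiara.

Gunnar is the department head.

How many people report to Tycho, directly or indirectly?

4

Tycho directly manages Mira, Chiara. Under Mira: Farah (1). Under Chiara: Katya (1). So Tycho's organization is 2 direct reports plus everyone under them: 2 + 2 = 4.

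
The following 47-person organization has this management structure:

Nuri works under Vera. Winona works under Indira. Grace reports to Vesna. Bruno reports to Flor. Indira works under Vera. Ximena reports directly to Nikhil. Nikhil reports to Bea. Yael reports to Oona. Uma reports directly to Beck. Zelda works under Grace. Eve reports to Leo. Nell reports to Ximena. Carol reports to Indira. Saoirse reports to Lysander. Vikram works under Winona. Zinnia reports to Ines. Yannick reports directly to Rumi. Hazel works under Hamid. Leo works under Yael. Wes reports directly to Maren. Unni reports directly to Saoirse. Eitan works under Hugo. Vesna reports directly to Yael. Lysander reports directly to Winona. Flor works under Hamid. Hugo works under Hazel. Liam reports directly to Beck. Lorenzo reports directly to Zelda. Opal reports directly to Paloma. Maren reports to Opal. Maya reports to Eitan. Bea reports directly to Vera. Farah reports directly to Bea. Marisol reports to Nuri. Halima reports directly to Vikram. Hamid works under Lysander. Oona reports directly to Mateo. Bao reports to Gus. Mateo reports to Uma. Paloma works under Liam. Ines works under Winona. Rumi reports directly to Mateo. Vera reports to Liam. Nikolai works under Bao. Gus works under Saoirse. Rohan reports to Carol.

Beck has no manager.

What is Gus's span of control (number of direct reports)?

Gus directly manages Bao. That is 1 direct report.

1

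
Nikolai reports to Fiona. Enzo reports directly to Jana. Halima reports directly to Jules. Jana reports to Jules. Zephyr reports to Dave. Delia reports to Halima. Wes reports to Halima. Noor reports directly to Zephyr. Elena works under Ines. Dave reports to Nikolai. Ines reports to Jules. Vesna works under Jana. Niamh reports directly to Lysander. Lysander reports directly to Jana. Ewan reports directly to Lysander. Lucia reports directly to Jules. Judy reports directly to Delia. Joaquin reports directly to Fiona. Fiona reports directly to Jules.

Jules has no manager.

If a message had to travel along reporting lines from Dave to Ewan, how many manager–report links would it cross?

6

Dave is 3 levels below Jules, and Ewan is 3 levels below Jules (their lowest common manager). The shortest path runs up from Dave to Jules and back down to Ewan: 3 + 3 = 6 links.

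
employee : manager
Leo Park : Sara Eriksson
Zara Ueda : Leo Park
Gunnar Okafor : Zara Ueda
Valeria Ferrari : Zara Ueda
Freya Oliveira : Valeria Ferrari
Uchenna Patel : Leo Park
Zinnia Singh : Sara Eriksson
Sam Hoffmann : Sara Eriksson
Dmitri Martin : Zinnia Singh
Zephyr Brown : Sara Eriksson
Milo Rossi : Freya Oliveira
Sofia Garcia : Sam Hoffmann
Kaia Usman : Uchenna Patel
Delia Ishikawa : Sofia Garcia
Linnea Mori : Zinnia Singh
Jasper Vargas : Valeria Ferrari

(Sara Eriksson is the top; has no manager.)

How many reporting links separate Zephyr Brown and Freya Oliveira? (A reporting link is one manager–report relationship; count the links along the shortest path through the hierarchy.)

Zephyr Brown is 1 level below Sara Eriksson, and Freya Oliveira is 4 levels below Sara Eriksson (their lowest common manager). The shortest path runs up from Zephyr Brown to Sara Eriksson and back down to Freya Oliveira: 1 + 4 = 5 links.

5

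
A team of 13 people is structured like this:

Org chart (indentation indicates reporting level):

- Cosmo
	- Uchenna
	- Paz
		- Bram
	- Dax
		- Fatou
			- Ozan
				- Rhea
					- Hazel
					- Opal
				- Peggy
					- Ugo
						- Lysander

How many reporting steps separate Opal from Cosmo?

5

Chain from Opal up to Cosmo: Opal → Rhea → Ozan → Fatou → Dax → Cosmo. That is 5 steps up, so Opal is 5 levels below Cosmo.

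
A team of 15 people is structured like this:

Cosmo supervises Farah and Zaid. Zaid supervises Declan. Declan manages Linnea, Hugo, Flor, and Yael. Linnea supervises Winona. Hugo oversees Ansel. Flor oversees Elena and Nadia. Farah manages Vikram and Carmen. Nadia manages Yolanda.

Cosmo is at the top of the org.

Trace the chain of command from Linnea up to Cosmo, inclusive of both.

Linnea -> Declan -> Zaid -> Cosmo

Linnea reports to Declan. Declan reports to Zaid. Zaid reports to Cosmo. Cosmo is at the top.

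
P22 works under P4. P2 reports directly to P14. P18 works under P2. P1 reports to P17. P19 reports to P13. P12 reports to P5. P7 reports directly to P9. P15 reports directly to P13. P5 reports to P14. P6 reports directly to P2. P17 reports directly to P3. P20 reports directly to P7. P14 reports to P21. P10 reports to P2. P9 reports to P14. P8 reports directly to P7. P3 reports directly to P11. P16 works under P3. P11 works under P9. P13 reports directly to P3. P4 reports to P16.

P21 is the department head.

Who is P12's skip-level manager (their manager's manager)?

P12 reports to P5, and P5 reports to P14. So P12's skip-level manager is P14.

P14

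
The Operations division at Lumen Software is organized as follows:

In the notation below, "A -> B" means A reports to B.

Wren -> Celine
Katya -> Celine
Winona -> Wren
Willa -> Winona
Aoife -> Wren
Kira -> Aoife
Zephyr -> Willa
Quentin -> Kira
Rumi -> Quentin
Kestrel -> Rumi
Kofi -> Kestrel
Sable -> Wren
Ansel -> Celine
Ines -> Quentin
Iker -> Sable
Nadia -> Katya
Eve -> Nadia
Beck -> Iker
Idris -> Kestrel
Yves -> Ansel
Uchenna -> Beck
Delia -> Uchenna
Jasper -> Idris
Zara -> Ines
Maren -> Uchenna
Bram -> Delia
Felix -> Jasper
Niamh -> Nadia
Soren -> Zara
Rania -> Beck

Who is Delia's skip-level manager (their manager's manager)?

Beck

Delia reports to Uchenna, and Uchenna reports to Beck. So Delia's skip-level manager is Beck.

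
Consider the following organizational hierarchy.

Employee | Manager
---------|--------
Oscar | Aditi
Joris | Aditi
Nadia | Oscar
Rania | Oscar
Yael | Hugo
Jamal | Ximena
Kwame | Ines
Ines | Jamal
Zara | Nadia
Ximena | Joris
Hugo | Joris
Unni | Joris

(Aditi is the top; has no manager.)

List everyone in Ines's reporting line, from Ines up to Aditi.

Ines reports to Jamal. Jamal reports to Ximena. Ximena reports to Joris. Joris reports to Aditi. Aditi is at the top.

Ines -> Jamal -> Ximena -> Joris -> Aditi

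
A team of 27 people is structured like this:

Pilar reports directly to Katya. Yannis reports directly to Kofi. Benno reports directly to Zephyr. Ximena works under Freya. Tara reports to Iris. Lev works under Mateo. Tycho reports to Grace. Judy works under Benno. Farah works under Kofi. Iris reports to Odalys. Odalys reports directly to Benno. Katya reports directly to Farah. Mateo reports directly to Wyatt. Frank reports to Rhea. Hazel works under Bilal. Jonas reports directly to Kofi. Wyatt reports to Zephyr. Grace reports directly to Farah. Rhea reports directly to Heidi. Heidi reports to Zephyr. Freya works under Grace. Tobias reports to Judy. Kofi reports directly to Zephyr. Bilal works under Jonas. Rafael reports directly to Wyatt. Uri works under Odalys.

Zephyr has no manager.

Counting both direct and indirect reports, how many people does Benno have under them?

6

Benno directly manages Odalys, Judy. Under Odalys: Uri, Iris, Tara (3). Under Judy: Tobias (1). So Benno's organization is 2 direct reports plus everyone under them: 4 + 2 = 6.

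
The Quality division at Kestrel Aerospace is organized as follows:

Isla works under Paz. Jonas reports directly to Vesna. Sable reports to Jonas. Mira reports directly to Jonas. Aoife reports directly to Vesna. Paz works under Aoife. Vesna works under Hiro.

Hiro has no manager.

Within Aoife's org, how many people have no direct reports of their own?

The only person in Aoife's organization with no one reporting to them is Isla. That is 1.

1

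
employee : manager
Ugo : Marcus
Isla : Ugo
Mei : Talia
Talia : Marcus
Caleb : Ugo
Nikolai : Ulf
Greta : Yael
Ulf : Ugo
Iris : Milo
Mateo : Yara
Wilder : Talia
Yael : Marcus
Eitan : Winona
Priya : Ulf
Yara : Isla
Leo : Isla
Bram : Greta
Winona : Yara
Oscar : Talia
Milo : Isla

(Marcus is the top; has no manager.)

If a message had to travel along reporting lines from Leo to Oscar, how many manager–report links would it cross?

Leo is 3 levels below Marcus, and Oscar is 2 levels below Marcus (their lowest common manager). The shortest path runs up from Leo to Marcus and back down to Oscar: 3 + 2 = 5 links.

5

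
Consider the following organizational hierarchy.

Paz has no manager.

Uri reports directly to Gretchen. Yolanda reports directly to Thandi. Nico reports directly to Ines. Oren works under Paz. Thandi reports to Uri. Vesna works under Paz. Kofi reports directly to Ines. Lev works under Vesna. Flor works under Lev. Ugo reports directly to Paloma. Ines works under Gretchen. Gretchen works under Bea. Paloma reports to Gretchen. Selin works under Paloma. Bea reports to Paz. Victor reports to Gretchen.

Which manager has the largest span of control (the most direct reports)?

Direct-report counts: Paz has 3; Vesna has 1; Lev has 1; Bea has 1; Gretchen has 4; Paloma has 2; Ines has 2; Uri has 1; Thandi has 1. The largest is 4, held by Gretchen.

Gretchen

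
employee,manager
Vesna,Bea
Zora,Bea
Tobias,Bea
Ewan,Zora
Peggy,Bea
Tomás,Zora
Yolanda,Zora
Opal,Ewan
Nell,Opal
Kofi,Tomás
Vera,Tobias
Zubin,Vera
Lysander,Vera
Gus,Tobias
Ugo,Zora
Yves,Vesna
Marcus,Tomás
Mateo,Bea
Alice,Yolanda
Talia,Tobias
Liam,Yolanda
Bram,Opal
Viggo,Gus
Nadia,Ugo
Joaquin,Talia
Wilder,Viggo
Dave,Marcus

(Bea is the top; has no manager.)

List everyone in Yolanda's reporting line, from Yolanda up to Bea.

Yolanda reports to Zora. Zora reports to Bea. Bea is at the top.

Yolanda -> Zora -> Bea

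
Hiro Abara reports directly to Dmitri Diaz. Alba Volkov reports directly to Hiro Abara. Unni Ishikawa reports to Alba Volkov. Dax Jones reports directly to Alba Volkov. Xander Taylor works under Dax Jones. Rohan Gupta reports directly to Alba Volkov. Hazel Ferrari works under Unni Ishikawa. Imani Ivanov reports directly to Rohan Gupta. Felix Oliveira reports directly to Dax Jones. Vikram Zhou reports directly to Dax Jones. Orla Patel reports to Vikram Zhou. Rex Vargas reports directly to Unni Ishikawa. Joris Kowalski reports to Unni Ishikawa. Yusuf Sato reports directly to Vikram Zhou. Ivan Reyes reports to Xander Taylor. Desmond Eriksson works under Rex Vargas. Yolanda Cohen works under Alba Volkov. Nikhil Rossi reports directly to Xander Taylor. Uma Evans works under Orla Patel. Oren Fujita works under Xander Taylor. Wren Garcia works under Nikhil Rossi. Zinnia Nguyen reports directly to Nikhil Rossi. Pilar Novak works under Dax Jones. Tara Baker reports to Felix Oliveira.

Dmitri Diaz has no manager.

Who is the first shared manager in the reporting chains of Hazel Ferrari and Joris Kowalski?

Unni Ishikawa

Hazel Ferrari's chain of managers is Unni Ishikawa, Alba Volkov, Hiro Abara, Dmitri Diaz. Joris Kowalski's chain of managers is Unni Ishikawa, Alba Volkov, Hiro Abara, Dmitri Diaz. The first manager that appears in both chains is Unni Ishikawa.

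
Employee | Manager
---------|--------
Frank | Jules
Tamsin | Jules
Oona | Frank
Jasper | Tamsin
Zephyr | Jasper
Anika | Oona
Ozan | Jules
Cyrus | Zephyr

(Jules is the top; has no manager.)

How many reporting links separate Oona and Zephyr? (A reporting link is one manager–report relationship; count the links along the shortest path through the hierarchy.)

Oona is 2 levels below Jules, and Zephyr is 3 levels below Jules (their lowest common manager). The shortest path runs up from Oona to Jules and back down to Zephyr: 2 + 3 = 5 links.

5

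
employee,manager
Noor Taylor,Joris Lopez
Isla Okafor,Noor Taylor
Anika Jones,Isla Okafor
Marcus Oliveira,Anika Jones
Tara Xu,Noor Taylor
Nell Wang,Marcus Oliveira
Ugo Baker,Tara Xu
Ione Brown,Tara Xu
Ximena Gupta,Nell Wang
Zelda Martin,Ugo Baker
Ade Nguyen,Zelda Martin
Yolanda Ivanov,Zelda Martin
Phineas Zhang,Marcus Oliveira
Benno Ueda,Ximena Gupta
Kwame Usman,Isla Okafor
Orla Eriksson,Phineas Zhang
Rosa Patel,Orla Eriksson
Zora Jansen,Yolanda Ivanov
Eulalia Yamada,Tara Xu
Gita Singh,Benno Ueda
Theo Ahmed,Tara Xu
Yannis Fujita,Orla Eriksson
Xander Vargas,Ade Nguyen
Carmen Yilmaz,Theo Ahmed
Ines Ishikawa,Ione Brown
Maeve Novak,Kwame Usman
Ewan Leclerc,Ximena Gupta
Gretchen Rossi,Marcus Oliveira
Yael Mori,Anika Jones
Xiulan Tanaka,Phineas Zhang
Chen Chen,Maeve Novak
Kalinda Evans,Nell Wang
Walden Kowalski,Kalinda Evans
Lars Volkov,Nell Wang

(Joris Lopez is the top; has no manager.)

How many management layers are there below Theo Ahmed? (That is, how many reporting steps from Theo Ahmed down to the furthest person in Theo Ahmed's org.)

The longest chain under Theo Ahmed runs Theo Ahmed → Carmen Yilmaz, which is 1 level below Theo Ahmed.

1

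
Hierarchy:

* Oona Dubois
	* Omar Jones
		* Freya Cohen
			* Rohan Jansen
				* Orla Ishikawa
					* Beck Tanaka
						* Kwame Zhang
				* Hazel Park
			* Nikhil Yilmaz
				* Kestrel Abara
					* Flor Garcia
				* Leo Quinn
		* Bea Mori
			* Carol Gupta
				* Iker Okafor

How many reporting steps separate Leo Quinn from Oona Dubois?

Chain from Leo Quinn up to Oona Dubois: Leo Quinn → Nikhil Yilmaz → Freya Cohen → Omar Jones → Oona Dubois. That is 4 steps up, so Leo Quinn is 4 levels below Oona Dubois.

4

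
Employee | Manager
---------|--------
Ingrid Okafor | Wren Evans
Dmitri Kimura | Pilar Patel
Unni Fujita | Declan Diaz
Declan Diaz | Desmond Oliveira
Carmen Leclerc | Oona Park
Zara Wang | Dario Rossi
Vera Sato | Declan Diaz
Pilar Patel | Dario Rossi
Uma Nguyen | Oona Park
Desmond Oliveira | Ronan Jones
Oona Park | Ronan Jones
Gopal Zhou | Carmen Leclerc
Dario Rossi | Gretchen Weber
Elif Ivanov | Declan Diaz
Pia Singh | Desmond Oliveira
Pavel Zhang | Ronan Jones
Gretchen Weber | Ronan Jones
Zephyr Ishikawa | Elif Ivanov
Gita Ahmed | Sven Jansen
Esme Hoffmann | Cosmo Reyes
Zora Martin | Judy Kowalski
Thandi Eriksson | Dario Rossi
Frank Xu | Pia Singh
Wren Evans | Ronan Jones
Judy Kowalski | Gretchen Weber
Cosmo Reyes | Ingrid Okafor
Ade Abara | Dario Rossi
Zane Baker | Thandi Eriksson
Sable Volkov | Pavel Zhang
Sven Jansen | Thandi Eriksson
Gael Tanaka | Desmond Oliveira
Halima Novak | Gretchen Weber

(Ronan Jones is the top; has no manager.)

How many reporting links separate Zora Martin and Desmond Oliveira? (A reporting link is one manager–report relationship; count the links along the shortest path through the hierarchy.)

4

Zora Martin is 3 levels below Ronan Jones, and Desmond Oliveira is 1 level below Ronan Jones (their lowest common manager). The shortest path runs up from Zora Martin to Ronan Jones and back down to Desmond Oliveira: 3 + 1 = 4 links.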